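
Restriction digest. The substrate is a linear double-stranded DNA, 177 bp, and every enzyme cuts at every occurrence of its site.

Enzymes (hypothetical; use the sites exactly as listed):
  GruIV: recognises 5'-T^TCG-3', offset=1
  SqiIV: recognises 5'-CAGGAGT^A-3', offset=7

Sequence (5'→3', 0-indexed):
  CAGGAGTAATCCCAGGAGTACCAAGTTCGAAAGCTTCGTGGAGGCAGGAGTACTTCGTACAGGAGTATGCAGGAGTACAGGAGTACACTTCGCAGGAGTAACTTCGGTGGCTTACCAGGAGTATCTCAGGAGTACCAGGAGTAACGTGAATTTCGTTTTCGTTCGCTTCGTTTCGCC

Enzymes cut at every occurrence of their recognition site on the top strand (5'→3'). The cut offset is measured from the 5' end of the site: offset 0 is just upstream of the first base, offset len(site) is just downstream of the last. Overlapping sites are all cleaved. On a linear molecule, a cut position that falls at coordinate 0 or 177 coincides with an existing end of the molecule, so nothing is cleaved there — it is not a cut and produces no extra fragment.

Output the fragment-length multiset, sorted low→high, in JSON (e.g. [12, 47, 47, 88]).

Scan for sites:
  GruIV TTCG/1: at [25, 34, 53, 88, 102, 151, 157, 161, 166, 171] ⇒ [26, 35, 54, 89, 103, 152, 158, 162, 167, 172]
  SqiIV CAGGAGTA/7: at [0, 12, 44, 59, 69, 77, 92, 115, 126, 135] ⇒ [7, 19, 51, 66, 76, 84, 99, 122, 133, 142]

All cut coordinates (distinct, sorted): [7, 19, 26, 35, 51, 54, 66, 76, 84, 89, 99, 103, 122, 133, 142, 152, 158, 162, 167, 172]

Fragments:
  [0,7): 7 bp
  [7,19): 12 bp
  [19,26): 7 bp
  [26,35): 9 bp
  [35,51): 16 bp
  [51,54): 3 bp
  [54,66): 12 bp
  [66,76): 10 bp
  [76,84): 8 bp
  [84,89): 5 bp
  [89,99): 10 bp
  [99,103): 4 bp
  [103,122): 19 bp
  [122,133): 11 bp
  [133,142): 9 bp
  [142,152): 10 bp
  [152,158): 6 bp
  [158,162): 4 bp
  [162,167): 5 bp
  [167,172): 5 bp
  [172,177): 5 bp

[3,4,4,5,5,5,5,6,7,7,8,9,9,10,10,10,11,12,12,16,19]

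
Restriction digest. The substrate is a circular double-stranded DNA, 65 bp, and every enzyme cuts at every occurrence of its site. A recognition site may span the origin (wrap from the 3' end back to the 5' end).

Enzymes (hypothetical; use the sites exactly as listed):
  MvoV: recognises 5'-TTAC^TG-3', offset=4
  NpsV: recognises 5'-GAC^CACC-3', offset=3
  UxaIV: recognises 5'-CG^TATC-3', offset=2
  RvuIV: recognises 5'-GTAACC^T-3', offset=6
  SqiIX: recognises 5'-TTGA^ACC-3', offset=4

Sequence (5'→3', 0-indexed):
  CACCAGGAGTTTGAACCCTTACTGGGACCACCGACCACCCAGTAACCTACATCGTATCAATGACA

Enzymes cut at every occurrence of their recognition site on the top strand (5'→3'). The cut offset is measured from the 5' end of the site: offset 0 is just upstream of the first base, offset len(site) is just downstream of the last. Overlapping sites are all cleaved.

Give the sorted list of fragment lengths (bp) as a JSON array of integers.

[6,7,7,8,12,25]

Per-enzyme occurrences:
  MvoV (TTACTG, off=4): starts [18] → cuts [22]
  NpsV (GACCACC, off=3): starts [25, 32] → cuts [28, 35]
  UxaIV (CGTATC, off=2): starts [52] → cuts [54]
  RvuIV (GTAACCT, off=6): starts [41] → cuts [47]
  SqiIX (TTGAACC, off=4): starts [10] → cuts [14]

All cut coordinates (distinct, sorted): [14, 22, 28, 35, 47, 54]

Fragments:
  14→22: 8 bp
  22→28: 6 bp
  28→35: 7 bp
  35→47: 12 bp
  47→54: 7 bp
  54→14 (wrap): 65-54+14 = 25 bp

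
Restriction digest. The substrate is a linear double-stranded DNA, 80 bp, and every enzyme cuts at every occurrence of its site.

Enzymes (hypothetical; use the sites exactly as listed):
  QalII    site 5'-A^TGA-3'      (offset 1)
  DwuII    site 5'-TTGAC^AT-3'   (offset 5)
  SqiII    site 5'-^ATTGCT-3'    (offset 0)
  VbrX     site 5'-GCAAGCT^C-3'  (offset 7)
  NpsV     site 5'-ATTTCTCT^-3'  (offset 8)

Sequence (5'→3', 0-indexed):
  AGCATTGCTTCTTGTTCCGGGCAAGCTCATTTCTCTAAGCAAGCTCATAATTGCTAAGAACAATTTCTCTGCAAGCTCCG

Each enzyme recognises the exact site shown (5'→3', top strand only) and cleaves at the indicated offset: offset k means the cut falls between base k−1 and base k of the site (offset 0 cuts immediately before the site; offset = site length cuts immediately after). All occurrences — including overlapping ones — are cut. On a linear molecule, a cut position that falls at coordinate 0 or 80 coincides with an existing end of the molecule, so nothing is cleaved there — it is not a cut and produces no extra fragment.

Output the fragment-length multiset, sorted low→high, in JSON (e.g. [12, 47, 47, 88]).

Per-enzyme occurrences:
  QalII (ATGA, off=1): no sites
  DwuII (TTGACAT, off=5): no sites
  SqiII (ATTGCT, off=0): starts [3, 49] → cuts [3, 49]
  VbrX (GCAAGCTC, off=7): starts [20, 38, 70] → cuts [27, 45, 77]
  NpsV (ATTTCTCT, off=8): starts [28, 62] → cuts [36, 70]

Pooled cuts: [3, 27, 36, 45, 49, 70, 77]

Fragments:
  [0,3): 3 bp
  [3,27): 24 bp
  [27,36): 9 bp
  [36,45): 9 bp
  [45,49): 4 bp
  [49,70): 21 bp
  [70,77): 7 bp
  [77,80): 3 bp

[3,3,4,7,9,9,21,24]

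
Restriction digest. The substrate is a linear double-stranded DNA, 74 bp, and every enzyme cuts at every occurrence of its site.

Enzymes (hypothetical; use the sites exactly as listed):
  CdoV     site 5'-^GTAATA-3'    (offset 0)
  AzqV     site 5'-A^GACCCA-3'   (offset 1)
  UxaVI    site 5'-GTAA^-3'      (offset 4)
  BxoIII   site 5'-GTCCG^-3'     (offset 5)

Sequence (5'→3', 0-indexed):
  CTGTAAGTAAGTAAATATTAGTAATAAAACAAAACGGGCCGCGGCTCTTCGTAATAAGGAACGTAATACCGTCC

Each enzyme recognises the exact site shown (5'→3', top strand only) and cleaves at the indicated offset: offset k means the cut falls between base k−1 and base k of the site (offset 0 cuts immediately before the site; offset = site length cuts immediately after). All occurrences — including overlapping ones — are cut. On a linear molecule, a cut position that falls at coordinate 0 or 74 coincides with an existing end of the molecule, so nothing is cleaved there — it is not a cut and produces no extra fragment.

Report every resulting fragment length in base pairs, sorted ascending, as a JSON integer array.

[4,4,4,4,4,6,6,8,8,26]

Per-enzyme occurrences:
  CdoV GTAATA/0: at [20, 50, 62] ⇒ [20, 50, 62]
  AzqV (AGACCCA, off=1): no sites
  UxaVI GTAA/4: at [2, 6, 10, 20, 50, 62] ⇒ [6, 10, 14, 24, 54, 66]
  BxoIII (GTCCG, off=5): no sites

All cut coordinates (distinct, sorted): [6, 10, 14, 20, 24, 50, 54, 62, 66]

Fragment lengths:
  [0,6): 6 bp
  [6,10): 4 bp
  [10,14): 4 bp
  [14,20): 6 bp
  [20,24): 4 bp
  [24,50): 26 bp
  [50,54): 4 bp
  [54,62): 8 bp
  [62,66): 4 bp
  [66,74): 8 bp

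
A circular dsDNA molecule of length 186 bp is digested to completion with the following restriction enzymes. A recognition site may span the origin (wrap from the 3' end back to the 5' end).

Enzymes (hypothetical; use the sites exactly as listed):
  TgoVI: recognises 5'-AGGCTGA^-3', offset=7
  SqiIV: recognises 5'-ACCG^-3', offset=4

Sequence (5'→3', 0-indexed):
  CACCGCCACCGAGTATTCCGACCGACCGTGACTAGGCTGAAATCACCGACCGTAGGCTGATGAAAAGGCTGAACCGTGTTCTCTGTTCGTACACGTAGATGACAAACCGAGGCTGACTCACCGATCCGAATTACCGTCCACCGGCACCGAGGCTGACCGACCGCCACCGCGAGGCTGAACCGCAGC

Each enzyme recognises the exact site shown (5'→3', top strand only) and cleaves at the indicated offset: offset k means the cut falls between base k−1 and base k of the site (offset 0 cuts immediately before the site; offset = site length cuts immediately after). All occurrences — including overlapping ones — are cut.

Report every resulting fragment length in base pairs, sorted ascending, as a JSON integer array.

Scan for sites:
  TgoVI (AGGCTGA, off=7): starts [33, 53, 65, 109, 149, 171] → cuts [40, 60, 72, 116, 156, 178]
  SqiIV (ACCG, off=4): starts [1, 7, 20, 24, 44, 48, 72, 105, 119, 132, 139, 145, 155, 159, 165, 178] → cuts [5, 11, 24, 28, 48, 52, 76, 109, 123, 136, 143, 149, 159, 163, 169, 182]

All cut coordinates (distinct, sorted): [5, 11, 24, 28, 40, 48, 52, 60, 72, 76, 109, 116, 123, 136, 143, 149, 156, 159, 163, 169, 178, 182]

Fragments:
  5→11: 6 bp
  11→24: 13 bp
  24→28: 4 bp
  28→40: 12 bp
  40→48: 8 bp
  48→52: 4 bp
  52→60: 8 bp
  60→72: 12 bp
  72→76: 4 bp
  76→109: 33 bp
  109→116: 7 bp
  116→123: 7 bp
  123→136: 13 bp
  136→143: 7 bp
  143→149: 6 bp
  149→156: 7 bp
  156→159: 3 bp
  159→163: 4 bp
  163→169: 6 bp
  169→178: 9 bp
  178→182: 4 bp
  182→5 (wrap): 186-182+5 = 9 bp

[3,4,4,4,4,4,6,6,6,7,7,7,7,8,8,9,9,12,12,13,13,33]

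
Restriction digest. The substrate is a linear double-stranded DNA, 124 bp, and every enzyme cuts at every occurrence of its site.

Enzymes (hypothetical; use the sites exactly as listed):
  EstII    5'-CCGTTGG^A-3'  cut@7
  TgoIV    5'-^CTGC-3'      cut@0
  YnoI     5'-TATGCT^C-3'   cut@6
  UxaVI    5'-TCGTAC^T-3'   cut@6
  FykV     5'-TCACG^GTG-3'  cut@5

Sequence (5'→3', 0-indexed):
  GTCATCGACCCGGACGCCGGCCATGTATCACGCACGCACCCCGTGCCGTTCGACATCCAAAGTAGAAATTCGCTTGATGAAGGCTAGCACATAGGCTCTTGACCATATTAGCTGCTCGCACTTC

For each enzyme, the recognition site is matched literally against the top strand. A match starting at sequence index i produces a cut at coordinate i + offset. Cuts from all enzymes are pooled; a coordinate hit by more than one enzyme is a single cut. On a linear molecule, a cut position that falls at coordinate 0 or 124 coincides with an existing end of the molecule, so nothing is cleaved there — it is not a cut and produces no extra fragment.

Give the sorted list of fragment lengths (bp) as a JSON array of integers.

Site scan:
  EstII (CCGTTGGA, off=7): no sites
  TgoIV (CTGC, off=0): starts [111] → cuts [111]
  YnoI (TATGCTC, off=6): no sites
  UxaVI (TCGTACT, off=6): no sites
  FykV (TCACGGTG, off=5): no sites

Pooled cuts: [111]

Fragments:
  [0,111): 111 bp
  [111,124): 13 bp

[13,111]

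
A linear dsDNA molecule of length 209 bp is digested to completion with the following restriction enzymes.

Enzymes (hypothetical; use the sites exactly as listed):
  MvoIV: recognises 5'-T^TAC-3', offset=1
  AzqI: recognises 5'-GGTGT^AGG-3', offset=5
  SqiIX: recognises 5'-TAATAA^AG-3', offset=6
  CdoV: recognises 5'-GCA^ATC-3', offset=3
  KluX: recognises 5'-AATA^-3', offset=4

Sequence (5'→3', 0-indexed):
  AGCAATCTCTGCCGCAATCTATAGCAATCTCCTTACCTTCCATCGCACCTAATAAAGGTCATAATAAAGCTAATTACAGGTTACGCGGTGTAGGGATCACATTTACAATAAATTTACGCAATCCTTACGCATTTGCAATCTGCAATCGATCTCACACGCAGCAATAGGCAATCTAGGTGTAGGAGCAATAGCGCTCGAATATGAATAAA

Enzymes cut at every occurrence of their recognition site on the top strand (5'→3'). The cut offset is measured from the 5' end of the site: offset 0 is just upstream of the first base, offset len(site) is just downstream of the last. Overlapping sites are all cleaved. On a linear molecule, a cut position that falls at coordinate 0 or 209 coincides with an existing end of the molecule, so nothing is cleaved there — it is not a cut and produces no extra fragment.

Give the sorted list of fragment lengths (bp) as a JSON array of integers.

[1,1,2,4,4,4,5,6,6,7,7,7,7,7,10,10,10,10,11,11,12,12,12,21,22]

Scan for sites:
  MvoIV TTAC/1: at [32, 73, 80, 102, 113, 124] ⇒ [33, 74, 81, 103, 114, 125]
  AzqI GGTGTAGG/5: at [86, 175] ⇒ [91, 180]
  SqiIX TAATAAAG/6: at [49, 61] ⇒ [55, 67]
  CdoV GCAATC/3: at [1, 13, 23, 117, 134, 141, 167] ⇒ [4, 16, 26, 120, 137, 144, 170]
  KluX AATA/4: at [50, 62, 106, 162, 186, 197, 203] ⇒ [54, 66, 110, 166, 190, 201, 207]

Pooled cuts: [4, 16, 26, 33, 54, 55, 66, 67, 74, 81, 91, 103, 110, 114, 120, 125, 137, 144, 166, 170, 180, 190, 201, 207]

Fragment lengths:
  [0,4): 4 bp
  [4,16): 12 bp
  [16,26): 10 bp
  [26,33): 7 bp
  [33,54): 21 bp
  [54,55): 1 bp
  [55,66): 11 bp
  [66,67): 1 bp
  [67,74): 7 bp
  [74,81): 7 bp
  [81,91): 10 bp
  [91,103): 12 bp
  [103,110): 7 bp
  [110,114): 4 bp
  [114,120): 6 bp
  [120,125): 5 bp
  [125,137): 12 bp
  [137,144): 7 bp
  [144,166): 22 bp
  [166,170): 4 bp
  [170,180): 10 bp
  [180,190): 10 bp
  [190,201): 11 bp
  [201,207): 6 bp
  [207,209): 2 bp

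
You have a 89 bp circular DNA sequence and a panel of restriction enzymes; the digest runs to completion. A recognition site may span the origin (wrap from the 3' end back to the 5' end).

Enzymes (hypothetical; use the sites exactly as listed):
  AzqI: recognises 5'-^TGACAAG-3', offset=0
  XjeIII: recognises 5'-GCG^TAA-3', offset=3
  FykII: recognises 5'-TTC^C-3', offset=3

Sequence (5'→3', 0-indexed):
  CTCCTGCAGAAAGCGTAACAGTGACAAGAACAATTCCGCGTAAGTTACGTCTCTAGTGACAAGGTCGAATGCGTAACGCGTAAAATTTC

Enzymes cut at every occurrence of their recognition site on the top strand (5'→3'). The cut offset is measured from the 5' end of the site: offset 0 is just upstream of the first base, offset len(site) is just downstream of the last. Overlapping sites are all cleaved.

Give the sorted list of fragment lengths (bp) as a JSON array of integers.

Per-enzyme occurrences:
  AzqI (TGACAAG, off=0): starts [21, 56] → cuts [21, 56]
  XjeIII (GCGTAA, off=3): starts [12, 37, 70, 77] → cuts [15, 40, 73, 80]
  FykII (TTCC, off=3): starts [33, 86] → cuts [0, 36]

All cut coordinates (distinct, sorted): [0, 15, 21, 36, 40, 56, 73, 80]

Fragment lengths:
  0→15: 15 bp
  15→21: 6 bp
  21→36: 15 bp
  36→40: 4 bp
  40→56: 16 bp
  56→73: 17 bp
  73→80: 7 bp
  80→0 (wrap): 89-80+0 = 9 bp

[4,6,7,9,15,15,16,17]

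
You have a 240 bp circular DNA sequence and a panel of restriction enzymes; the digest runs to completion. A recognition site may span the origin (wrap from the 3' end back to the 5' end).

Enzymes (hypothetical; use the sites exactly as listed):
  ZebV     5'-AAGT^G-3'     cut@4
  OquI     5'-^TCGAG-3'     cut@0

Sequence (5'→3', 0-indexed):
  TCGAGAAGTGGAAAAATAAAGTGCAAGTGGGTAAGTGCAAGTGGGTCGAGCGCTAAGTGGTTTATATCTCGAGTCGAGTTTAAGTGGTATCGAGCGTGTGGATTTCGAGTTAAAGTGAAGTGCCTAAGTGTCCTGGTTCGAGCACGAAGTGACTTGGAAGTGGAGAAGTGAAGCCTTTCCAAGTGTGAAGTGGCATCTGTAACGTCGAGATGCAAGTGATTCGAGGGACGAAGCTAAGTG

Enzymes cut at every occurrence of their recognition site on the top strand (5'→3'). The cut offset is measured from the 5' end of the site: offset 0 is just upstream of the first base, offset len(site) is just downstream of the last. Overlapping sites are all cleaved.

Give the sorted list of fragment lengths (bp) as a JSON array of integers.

Scan for sites:
  ZebV (AAGTG, off=4): starts [5, 18, 24, 32, 38, 54, 81, 112, 117, 125, 146, 157, 165, 180, 187, 213, 235] → cuts [9, 22, 28, 36, 42, 58, 85, 116, 121, 129, 150, 161, 169, 184, 191, 217, 239]
  OquI (TCGAG, off=0): starts [0, 45, 68, 73, 89, 104, 137, 204, 220] → cuts [0, 45, 68, 73, 89, 104, 137, 204, 220]

All cut coordinates (distinct, sorted): [0, 9, 22, 28, 36, 42, 45, 58, 68, 73, 85, 89, 104, 116, 121, 129, 137, 150, 161, 169, 184, 191, 204, 217, 220, 239]

Fragments:
  0→9: 9 bp
  9→22: 13 bp
  22→28: 6 bp
  28→36: 8 bp
  36→42: 6 bp
  42→45: 3 bp
  45→58: 13 bp
  58→68: 10 bp
  68→73: 5 bp
  73→85: 12 bp
  85→89: 4 bp
  89→104: 15 bp
  104→116: 12 bp
  116→121: 5 bp
  121→129: 8 bp
  129→137: 8 bp
  137→150: 13 bp
  150→161: 11 bp
  161→169: 8 bp
  169→184: 15 bp
  184→191: 7 bp
  191→204: 13 bp
  204→217: 13 bp
  217→220: 3 bp
  220→239: 19 bp
  239→0 (wrap): 240-239+0 = 1 bp

[1,3,3,4,5,5,6,6,7,8,8,8,8,9,10,11,12,12,13,13,13,13,13,15,15,19]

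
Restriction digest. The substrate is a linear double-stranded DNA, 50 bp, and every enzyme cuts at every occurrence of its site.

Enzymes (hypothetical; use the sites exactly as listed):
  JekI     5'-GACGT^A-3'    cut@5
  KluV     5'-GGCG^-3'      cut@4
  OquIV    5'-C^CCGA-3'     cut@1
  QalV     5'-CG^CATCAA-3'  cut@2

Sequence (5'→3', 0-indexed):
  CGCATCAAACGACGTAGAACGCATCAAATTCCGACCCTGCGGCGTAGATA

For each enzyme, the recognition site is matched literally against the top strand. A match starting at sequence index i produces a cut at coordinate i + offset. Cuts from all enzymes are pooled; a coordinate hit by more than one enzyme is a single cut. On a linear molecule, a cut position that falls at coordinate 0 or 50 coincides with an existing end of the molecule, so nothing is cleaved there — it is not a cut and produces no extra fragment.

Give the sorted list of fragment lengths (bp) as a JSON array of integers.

[2,6,6,13,23]

Per-enzyme occurrences:
  JekI GACGTA/5: at [10] ⇒ [15]
  KluV GGCG/4: at [40] ⇒ [44]
  OquIV (CCCGA, off=1): no sites
  QalV CGCATCAA/2: at [0, 19] ⇒ [2, 21]

All cut coordinates (distinct, sorted): [2, 15, 21, 44]

Fragments:
  [0,2): 2 bp
  [2,15): 13 bp
  [15,21): 6 bp
  [21,44): 23 bp
  [44,50): 6 bp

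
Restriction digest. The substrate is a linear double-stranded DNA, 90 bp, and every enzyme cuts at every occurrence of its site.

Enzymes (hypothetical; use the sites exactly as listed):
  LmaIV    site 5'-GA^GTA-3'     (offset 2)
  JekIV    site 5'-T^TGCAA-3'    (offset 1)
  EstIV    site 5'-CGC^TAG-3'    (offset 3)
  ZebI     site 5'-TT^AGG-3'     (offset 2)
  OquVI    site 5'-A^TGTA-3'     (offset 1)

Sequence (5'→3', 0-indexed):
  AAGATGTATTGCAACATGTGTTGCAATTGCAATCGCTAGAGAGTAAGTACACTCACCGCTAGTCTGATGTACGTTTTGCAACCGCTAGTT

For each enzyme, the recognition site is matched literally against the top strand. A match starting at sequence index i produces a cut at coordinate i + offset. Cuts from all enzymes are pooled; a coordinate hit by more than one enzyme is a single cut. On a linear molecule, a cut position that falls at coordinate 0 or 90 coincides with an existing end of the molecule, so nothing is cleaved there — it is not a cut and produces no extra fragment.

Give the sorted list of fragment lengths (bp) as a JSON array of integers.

[4,5,5,6,6,8,9,9,9,12,17]

Scan for sites:
  LmaIV (GAGTA, off=2): starts [40] → cuts [42]
  JekIV (TTGCAA, off=1): starts [8, 20, 26, 75] → cuts [9, 21, 27, 76]
  EstIV (CGCTAG, off=3): starts [33, 56, 82] → cuts [36, 59, 85]
  ZebI (TTAGG, off=2): no sites
  OquVI (ATGTA, off=1): starts [3, 66] → cuts [4, 67]

All cut coordinates (distinct, sorted): [4, 9, 21, 27, 36, 42, 59, 67, 76, 85]

Fragments:
  [0,4): 4 bp
  [4,9): 5 bp
  [9,21): 12 bp
  [21,27): 6 bp
  [27,36): 9 bp
  [36,42): 6 bp
  [42,59): 17 bp
  [59,67): 8 bp
  [67,76): 9 bp
  [76,85): 9 bp
  [85,90): 5 bp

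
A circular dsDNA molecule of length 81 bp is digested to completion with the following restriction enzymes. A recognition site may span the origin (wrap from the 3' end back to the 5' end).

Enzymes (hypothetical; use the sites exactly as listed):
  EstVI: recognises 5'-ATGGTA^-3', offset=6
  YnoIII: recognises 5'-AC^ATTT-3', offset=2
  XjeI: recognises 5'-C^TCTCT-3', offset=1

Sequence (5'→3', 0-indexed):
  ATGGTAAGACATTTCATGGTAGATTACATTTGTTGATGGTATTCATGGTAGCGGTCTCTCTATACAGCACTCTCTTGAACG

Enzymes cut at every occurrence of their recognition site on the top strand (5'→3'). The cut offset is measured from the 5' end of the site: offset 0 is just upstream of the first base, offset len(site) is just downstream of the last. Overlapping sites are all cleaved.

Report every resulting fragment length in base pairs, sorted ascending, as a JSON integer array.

Scan for sites:
  EstVI ATGGTA/6: at [0, 15, 35, 44] ⇒ [6, 21, 41, 50]
  YnoIII ACATTT/2: at [8, 25] ⇒ [10, 27]
  XjeI CTCTCT/1: at [55, 69] ⇒ [56, 70]

Pooled cuts: [6, 10, 21, 27, 41, 50, 56, 70]

Fragments:
  6→10: 4 bp
  10→21: 11 bp
  21→27: 6 bp
  27→41: 14 bp
  41→50: 9 bp
  50→56: 6 bp
  56→70: 14 bp
  70→6 (wrap): 81-70+6 = 17 bp

[4,6,6,9,11,14,14,17]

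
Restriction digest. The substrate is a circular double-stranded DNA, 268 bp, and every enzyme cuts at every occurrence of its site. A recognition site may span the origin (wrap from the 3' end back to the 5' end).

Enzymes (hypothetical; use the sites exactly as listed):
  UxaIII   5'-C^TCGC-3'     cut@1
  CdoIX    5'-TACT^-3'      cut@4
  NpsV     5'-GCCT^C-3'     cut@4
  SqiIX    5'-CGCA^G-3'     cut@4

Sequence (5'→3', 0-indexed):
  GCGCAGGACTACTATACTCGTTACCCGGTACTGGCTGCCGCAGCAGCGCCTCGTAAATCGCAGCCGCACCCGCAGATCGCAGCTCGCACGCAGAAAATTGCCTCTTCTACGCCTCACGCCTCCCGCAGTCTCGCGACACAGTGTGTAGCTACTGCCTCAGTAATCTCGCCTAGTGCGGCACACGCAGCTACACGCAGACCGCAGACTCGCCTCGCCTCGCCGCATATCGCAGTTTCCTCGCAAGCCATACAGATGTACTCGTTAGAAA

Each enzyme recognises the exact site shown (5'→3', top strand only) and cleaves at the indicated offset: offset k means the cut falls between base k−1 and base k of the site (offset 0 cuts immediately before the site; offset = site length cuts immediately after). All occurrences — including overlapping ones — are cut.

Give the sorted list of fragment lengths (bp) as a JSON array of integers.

Site scan:
  UxaIII (CTCGC, off=1): starts [82, 129, 164, 205, 210, 215, 236] → cuts [83, 130, 165, 206, 211, 216, 237]
  CdoIX (TACT, off=4): starts [9, 14, 28, 149, 255] → cuts [13, 18, 32, 153, 259]
  NpsV (GCCTC, off=4): starts [47, 99, 110, 117, 153, 208, 213] → cuts [51, 103, 114, 121, 157, 212, 217]
  SqiIX (CGCAG, off=4): starts [1, 38, 58, 70, 77, 88, 123, 182, 192, 199, 227] → cuts [5, 42, 62, 74, 81, 92, 127, 186, 196, 203, 231]

All cut coordinates (distinct, sorted): [5, 13, 18, 32, 42, 51, 62, 74, 81, 83, 92, 103, 114, 121, 127, 130, 153, 157, 165, 186, 196, 203, 206, 211, 212, 216, 217, 231, 237, 259]

Fragments:
  5→13: 8 bp
  13→18: 5 bp
  18→32: 14 bp
  32→42: 10 bp
  42→51: 9 bp
  51→62: 11 bp
  62→74: 12 bp
  74→81: 7 bp
  81→83: 2 bp
  83→92: 9 bp
  92→103: 11 bp
  103→114: 11 bp
  114→121: 7 bp
  121→127: 6 bp
  127→130: 3 bp
  130→153: 23 bp
  153→157: 4 bp
  157→165: 8 bp
  165→186: 21 bp
  186→196: 10 bp
  196→203: 7 bp
  203→206: 3 bp
  206→211: 5 bp
  211→212: 1 bp
  212→216: 4 bp
  216→217: 1 bp
  217→231: 14 bp
  231→237: 6 bp
  237→259: 22 bp
  259→5 (wrap): 268-259+5 = 14 bp

[1,1,2,3,3,4,4,5,5,6,6,7,7,7,8,8,9,9,10,10,11,11,11,12,14,14,14,21,22,23]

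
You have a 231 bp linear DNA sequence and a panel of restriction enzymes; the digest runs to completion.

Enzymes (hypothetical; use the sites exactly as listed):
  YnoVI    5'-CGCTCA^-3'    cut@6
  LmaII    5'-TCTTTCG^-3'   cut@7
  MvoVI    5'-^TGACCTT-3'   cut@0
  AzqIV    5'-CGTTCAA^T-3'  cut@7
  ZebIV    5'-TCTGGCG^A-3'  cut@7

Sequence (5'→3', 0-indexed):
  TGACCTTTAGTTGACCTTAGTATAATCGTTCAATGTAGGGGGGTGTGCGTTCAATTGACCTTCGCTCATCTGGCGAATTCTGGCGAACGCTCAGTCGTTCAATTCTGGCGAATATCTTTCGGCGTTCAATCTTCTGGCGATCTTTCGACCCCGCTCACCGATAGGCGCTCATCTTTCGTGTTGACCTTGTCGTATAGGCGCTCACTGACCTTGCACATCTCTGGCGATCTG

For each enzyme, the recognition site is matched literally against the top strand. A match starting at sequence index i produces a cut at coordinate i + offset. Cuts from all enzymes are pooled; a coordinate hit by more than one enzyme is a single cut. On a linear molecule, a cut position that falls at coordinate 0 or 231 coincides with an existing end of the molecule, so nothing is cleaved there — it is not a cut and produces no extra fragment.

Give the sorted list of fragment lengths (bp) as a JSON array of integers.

Per-enzyme occurrences:
  YnoVI CGCTCA/6: at [62, 87, 151, 165, 198] ⇒ [68, 93, 157, 171, 204]
  LmaII TCTTTCG/7: at [114, 140, 171] ⇒ [121, 147, 178]
  MvoVI TGACCTT/0: at [0, 11, 55, 181, 205] ⇒ [11, 55, 181, 205] (position 0 is a terminus of the linear molecule — no cut)
  AzqIV CGTTCAAT/7: at [26, 47, 95, 122] ⇒ [33, 54, 102, 129]
  ZebIV TCTGGCGA/7: at [68, 78, 103, 132, 219] ⇒ [75, 85, 110, 139, 226]

Pooled cuts: [11, 33, 54, 55, 68, 75, 85, 93, 102, 110, 121, 129, 139, 147, 157, 171, 178, 181, 204, 205, 226]

Fragment lengths:
  [0,11): 11 bp
  [11,33): 22 bp
  [33,54): 21 bp
  [54,55): 1 bp
  [55,68): 13 bp
  [68,75): 7 bp
  [75,85): 10 bp
  [85,93): 8 bp
  [93,102): 9 bp
  [102,110): 8 bp
  [110,121): 11 bp
  [121,129): 8 bp
  [129,139): 10 bp
  [139,147): 8 bp
  [147,157): 10 bp
  [157,171): 14 bp
  [171,178): 7 bp
  [178,181): 3 bp
  [181,204): 23 bp
  [204,205): 1 bp
  [205,226): 21 bp
  [226,231): 5 bp

[1,1,3,5,7,7,8,8,8,8,9,10,10,10,11,11,13,14,21,21,22,23]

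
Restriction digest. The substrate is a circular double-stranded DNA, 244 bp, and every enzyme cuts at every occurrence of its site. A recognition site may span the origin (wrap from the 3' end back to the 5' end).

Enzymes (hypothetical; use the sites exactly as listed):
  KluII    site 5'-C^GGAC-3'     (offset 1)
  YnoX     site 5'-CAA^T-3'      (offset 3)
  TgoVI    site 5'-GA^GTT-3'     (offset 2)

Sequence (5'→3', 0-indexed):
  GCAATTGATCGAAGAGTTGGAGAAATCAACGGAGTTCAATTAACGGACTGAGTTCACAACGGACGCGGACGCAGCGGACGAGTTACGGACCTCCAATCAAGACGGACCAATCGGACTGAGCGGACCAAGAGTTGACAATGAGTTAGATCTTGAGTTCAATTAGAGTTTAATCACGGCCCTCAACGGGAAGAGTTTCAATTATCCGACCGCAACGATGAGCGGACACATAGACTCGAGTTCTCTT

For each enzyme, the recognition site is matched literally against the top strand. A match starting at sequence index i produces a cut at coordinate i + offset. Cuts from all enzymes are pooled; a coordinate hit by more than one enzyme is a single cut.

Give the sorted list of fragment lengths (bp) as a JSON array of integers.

Site scan:
  KluII CGGAC/1: at [43, 59, 65, 74, 85, 102, 111, 120, 219] ⇒ [44, 60, 66, 75, 86, 103, 112, 121, 220]
  YnoX CAAT/3: at [1, 36, 93, 107, 135, 156, 195] ⇒ [4, 39, 96, 110, 138, 159, 198]
  TgoVI GAGTT/2: at [13, 31, 49, 79, 128, 139, 151, 162, 189, 234] ⇒ [15, 33, 51, 81, 130, 141, 153, 164, 191, 236]

Pooled cuts: [4, 15, 33, 39, 44, 51, 60, 66, 75, 81, 86, 96, 103, 110, 112, 121, 130, 138, 141, 153, 159, 164, 191, 198, 220, 236]

Fragments:
  4→15: 11 bp
  15→33: 18 bp
  33→39: 6 bp
  39→44: 5 bp
  44→51: 7 bp
  51→60: 9 bp
  60→66: 6 bp
  66→75: 9 bp
  75→81: 6 bp
  81→86: 5 bp
  86→96: 10 bp
  96→103: 7 bp
  103→110: 7 bp
  110→112: 2 bp
  112→121: 9 bp
  121→130: 9 bp
  130→138: 8 bp
  138→141: 3 bp
  141→153: 12 bp
  153→159: 6 bp
  159→164: 5 bp
  164→191: 27 bp
  191→198: 7 bp
  198→220: 22 bp
  220→236: 16 bp
  236→4 (wrap): 244-236+4 = 12 bp

[2,3,5,5,5,6,6,6,6,7,7,7,7,8,9,9,9,9,10,11,12,12,16,18,22,27]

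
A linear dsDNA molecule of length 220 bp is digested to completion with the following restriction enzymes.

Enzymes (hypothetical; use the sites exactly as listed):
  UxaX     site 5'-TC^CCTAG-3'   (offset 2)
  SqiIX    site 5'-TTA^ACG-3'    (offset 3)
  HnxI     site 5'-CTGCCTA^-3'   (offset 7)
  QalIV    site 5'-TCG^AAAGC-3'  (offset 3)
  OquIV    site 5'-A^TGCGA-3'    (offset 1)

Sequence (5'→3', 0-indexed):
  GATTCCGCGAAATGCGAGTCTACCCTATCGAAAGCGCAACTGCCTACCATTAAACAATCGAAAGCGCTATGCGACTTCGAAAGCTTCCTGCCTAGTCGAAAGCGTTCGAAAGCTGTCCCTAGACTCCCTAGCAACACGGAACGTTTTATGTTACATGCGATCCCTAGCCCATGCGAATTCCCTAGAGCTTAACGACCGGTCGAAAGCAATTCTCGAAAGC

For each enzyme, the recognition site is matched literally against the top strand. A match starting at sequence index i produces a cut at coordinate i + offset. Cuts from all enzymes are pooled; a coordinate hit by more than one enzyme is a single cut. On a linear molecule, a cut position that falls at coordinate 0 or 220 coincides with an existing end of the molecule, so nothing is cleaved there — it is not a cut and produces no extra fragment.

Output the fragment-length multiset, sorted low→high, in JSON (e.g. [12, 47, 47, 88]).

Site scan:
  UxaX (TCCCTAG, off=2): starts [115, 124, 160, 178] → cuts [117, 126, 162, 180]
  SqiIX (TTAACG, off=3): starts [188] → cuts [191]
  HnxI (CTGCCTA, off=7): starts [39, 87] → cuts [46, 94]
  QalIV (TCGAAAGC, off=3): starts [27, 57, 76, 95, 105, 199, 212] → cuts [30, 60, 79, 98, 108, 202, 215]
  OquIV (ATGCGA, off=1): starts [11, 68, 154, 170] → cuts [12, 69, 155, 171]

All cut coordinates (distinct, sorted): [12, 30, 46, 60, 69, 79, 94, 98, 108, 117, 126, 155, 162, 171, 180, 191, 202, 215]

Fragment lengths:
  [0,12): 12 bp
  [12,30): 18 bp
  [30,46): 16 bp
  [46,60): 14 bp
  [60,69): 9 bp
  [69,79): 10 bp
  [79,94): 15 bp
  [94,98): 4 bp
  [98,108): 10 bp
  [108,117): 9 bp
  [117,126): 9 bp
  [126,155): 29 bp
  [155,162): 7 bp
  [162,171): 9 bp
  [171,180): 9 bp
  [180,191): 11 bp
  [191,202): 11 bp
  [202,215): 13 bp
  [215,220): 5 bp

[4,5,7,9,9,9,9,9,10,10,11,11,12,13,14,15,16,18,29]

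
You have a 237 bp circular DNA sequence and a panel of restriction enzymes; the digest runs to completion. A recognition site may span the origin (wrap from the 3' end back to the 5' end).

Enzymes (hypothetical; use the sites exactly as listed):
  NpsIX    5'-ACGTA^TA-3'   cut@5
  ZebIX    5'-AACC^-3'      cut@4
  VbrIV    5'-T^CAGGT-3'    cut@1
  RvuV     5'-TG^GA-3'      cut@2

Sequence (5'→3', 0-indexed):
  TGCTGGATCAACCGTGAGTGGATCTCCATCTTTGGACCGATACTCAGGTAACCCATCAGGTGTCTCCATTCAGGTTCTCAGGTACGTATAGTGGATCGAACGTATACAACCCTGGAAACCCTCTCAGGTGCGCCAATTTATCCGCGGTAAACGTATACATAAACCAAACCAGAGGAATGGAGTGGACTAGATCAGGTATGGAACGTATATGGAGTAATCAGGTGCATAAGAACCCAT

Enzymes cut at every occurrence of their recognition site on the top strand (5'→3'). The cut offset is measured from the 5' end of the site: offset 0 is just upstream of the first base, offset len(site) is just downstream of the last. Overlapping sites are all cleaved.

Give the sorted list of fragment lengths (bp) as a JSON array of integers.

[3,3,4,4,5,5,5,6,7,7,7,7,8,8,8,8,8,9,9,10,10,10,11,14,14,16,31]

Per-enzyme occurrences:
  NpsIX (ACGTATA, off=5): starts [83, 99, 150, 202] → cuts [88, 104, 155, 207]
  ZebIX (AACC, off=4): starts [9, 49, 107, 116, 161, 166, 230] → cuts [13, 53, 111, 120, 165, 170, 234]
  VbrIV (TCAGGT, off=1): starts [43, 55, 69, 77, 123, 191, 217] → cuts [44, 56, 70, 78, 124, 192, 218]
  RvuV (TGGA, off=2): starts [3, 18, 32, 91, 112, 177, 182, 198, 209] → cuts [5, 20, 34, 93, 114, 179, 184, 200, 211]

All cut coordinates (distinct, sorted): [5, 13, 20, 34, 44, 53, 56, 70, 78, 88, 93, 104, 111, 114, 120, 124, 155, 165, 170, 179, 184, 192, 200, 207, 211, 218, 234]

Fragment lengths:
  5→13: 8 bp
  13→20: 7 bp
  20→34: 14 bp
  34→44: 10 bp
  44→53: 9 bp
  53→56: 3 bp
  56→70: 14 bp
  70→78: 8 bp
  78→88: 10 bp
  88→93: 5 bp
  93→104: 11 bp
  104→111: 7 bp
  111→114: 3 bp
  114→120: 6 bp
  120→124: 4 bp
  124→155: 31 bp
  155→165: 10 bp
  165→170: 5 bp
  170→179: 9 bp
  179→184: 5 bp
  184→192: 8 bp
  192→200: 8 bp
  200→207: 7 bp
  207→211: 4 bp
  211→218: 7 bp
  218→234: 16 bp
  234→5 (wrap): 237-234+5 = 8 bp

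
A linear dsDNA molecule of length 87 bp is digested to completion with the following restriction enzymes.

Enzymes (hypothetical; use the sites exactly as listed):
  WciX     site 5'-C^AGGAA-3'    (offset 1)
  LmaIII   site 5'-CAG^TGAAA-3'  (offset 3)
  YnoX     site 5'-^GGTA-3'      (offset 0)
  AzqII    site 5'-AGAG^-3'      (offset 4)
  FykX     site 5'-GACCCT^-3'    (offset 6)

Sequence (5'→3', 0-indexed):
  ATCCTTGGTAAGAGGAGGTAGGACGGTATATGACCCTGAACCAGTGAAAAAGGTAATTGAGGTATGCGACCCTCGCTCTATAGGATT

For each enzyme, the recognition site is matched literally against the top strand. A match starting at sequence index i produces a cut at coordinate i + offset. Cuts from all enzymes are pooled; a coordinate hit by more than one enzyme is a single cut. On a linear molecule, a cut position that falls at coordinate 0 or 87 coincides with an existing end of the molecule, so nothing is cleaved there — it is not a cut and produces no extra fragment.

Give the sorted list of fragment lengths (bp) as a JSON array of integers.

[2,6,7,7,8,8,9,13,13,14]

Site scan:
  WciX (CAGGAA, off=1): no sites
  LmaIII (CAGTGAAA, off=3): starts [41] → cuts [44]
  YnoX (GGTA, off=0): starts [6, 16, 24, 51, 60] → cuts [6, 16, 24, 51, 60]
  AzqII (AGAG, off=4): starts [10] → cuts [14]
  FykX (GACCCT, off=6): starts [31, 67] → cuts [37, 73]

Pooled cuts: [6, 14, 16, 24, 37, 44, 51, 60, 73]

Fragment lengths:
  [0,6): 6 bp
  [6,14): 8 bp
  [14,16): 2 bp
  [16,24): 8 bp
  [24,37): 13 bp
  [37,44): 7 bp
  [44,51): 7 bp
  [51,60): 9 bp
  [60,73): 13 bp
  [73,87): 14 bp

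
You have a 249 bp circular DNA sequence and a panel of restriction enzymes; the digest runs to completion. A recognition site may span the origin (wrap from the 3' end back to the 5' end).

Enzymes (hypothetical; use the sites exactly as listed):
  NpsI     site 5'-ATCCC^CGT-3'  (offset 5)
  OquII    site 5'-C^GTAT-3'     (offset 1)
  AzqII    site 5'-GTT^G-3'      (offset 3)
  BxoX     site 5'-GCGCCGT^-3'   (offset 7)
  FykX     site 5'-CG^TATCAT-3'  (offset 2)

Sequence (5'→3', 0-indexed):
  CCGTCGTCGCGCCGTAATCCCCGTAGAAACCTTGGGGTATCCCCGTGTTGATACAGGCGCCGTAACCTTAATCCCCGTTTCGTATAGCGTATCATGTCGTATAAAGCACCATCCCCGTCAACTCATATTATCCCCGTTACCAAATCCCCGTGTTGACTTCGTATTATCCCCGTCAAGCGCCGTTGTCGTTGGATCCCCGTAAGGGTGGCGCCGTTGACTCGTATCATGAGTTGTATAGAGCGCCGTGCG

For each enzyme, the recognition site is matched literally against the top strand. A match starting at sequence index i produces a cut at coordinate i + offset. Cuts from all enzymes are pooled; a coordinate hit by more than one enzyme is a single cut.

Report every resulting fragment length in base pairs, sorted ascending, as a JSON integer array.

Per-enzyme occurrences:
  NpsI ATCCCCGT/5: at [16, 38, 70, 110, 129, 143, 165, 192] ⇒ [21, 43, 75, 115, 134, 148, 170, 197]
  OquII CGTAT/1: at [80, 87, 97, 159, 219] ⇒ [81, 88, 98, 160, 220]
  AzqII GTTG/3: at [46, 151, 181, 187, 212, 229] ⇒ [49, 154, 184, 190, 215, 232]
  BxoX GCGCCGT/7: at [8, 56, 176, 207, 239, 246] ⇒ [4, 15, 63, 183, 214, 246]
  FykX CGTATCAT/2: at [87, 219] ⇒ [89, 221]

Pooled cuts: [4, 15, 21, 43, 49, 63, 75, 81, 88, 89, 98, 115, 134, 148, 154, 160, 170, 183, 184, 190, 197, 214, 215, 220, 221, 232, 246]

Fragments:
  4→15: 11 bp
  15→21: 6 bp
  21→43: 22 bp
  43→49: 6 bp
  49→63: 14 bp
  63→75: 12 bp
  75→81: 6 bp
  81→88: 7 bp
  88→89: 1 bp
  89→98: 9 bp
  98→115: 17 bp
  115→134: 19 bp
  134→148: 14 bp
  148→154: 6 bp
  154→160: 6 bp
  160→170: 10 bp
  170→183: 13 bp
  183→184: 1 bp
  184→190: 6 bp
  190→197: 7 bp
  197→214: 17 bp
  214→215: 1 bp
  215→220: 5 bp
  220→221: 1 bp
  221→232: 11 bp
  232→246: 14 bp
  246→4 (wrap): 249-246+4 = 7 bp

[1,1,1,1,5,6,6,6,6,6,6,7,7,7,9,10,11,11,12,13,14,14,14,17,17,19,22]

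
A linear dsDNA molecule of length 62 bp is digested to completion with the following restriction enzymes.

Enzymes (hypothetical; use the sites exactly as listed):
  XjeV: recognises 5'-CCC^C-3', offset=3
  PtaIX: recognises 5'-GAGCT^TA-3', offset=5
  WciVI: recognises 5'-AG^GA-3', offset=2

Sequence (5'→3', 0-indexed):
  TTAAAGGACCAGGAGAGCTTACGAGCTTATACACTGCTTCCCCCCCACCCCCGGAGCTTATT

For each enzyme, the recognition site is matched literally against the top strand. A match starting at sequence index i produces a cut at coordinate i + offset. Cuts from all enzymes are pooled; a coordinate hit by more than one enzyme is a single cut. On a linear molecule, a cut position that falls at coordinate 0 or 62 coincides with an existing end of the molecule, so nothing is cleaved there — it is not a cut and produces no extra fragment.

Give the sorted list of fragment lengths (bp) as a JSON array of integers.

[1,1,1,1,4,5,6,6,7,7,8,15]

Site scan:
  XjeV CCCC/3: at [39, 40, 41, 42, 47, 48] ⇒ [42, 43, 44, 45, 50, 51]
  PtaIX GAGCTTA/5: at [14, 22, 53] ⇒ [19, 27, 58]
  WciVI AGGA/2: at [4, 10] ⇒ [6, 12]

Pooled cuts: [6, 12, 19, 27, 42, 43, 44, 45, 50, 51, 58]

Fragments:
  [0,6): 6 bp
  [6,12): 6 bp
  [12,19): 7 bp
  [19,27): 8 bp
  [27,42): 15 bp
  [42,43): 1 bp
  [43,44): 1 bp
  [44,45): 1 bp
  [45,50): 5 bp
  [50,51): 1 bp
  [51,58): 7 bp
  [58,62): 4 bp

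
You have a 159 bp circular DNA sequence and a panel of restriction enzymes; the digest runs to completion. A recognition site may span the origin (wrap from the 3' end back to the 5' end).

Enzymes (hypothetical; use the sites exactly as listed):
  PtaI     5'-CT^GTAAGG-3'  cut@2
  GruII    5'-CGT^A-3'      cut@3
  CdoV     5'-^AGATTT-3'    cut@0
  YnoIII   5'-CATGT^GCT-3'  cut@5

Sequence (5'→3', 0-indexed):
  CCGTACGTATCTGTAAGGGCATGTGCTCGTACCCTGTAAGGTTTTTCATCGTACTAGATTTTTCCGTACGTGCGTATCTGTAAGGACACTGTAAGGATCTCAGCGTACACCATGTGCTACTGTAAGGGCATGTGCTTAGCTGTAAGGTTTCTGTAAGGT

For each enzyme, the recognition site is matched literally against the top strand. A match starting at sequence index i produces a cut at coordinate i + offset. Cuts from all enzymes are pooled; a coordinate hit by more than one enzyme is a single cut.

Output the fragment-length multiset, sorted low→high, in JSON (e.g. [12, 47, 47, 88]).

[3,4,4,4,5,6,6,8,8,9,11,11,11,12,12,12,16,17]

Scan for sites:
  PtaI (CTGTAAGG, off=2): starts [10, 33, 77, 88, 119, 139, 150] → cuts [12, 35, 79, 90, 121, 141, 152]
  GruII (CGTA, off=3): starts [1, 5, 27, 49, 64, 72, 103] → cuts [4, 8, 30, 52, 67, 75, 106]
  CdoV (AGATTT, off=0): starts [55] → cuts [55]
  YnoIII (CATGTGCT, off=5): starts [19, 110, 128] → cuts [24, 115, 133]

Pooled cuts: [4, 8, 12, 24, 30, 35, 52, 55, 67, 75, 79, 90, 106, 115, 121, 133, 141, 152]

Fragment lengths:
  4→8: 4 bp
  8→12: 4 bp
  12→24: 12 bp
  24→30: 6 bp
  30→35: 5 bp
  35→52: 17 bp
  52→55: 3 bp
  55→67: 12 bp
  67→75: 8 bp
  75→79: 4 bp
  79→90: 11 bp
  90→106: 16 bp
  106→115: 9 bp
  115→121: 6 bp
  121→133: 12 bp
  133→141: 8 bp
  141→152: 11 bp
  152→4 (wrap): 159-152+4 = 11 bp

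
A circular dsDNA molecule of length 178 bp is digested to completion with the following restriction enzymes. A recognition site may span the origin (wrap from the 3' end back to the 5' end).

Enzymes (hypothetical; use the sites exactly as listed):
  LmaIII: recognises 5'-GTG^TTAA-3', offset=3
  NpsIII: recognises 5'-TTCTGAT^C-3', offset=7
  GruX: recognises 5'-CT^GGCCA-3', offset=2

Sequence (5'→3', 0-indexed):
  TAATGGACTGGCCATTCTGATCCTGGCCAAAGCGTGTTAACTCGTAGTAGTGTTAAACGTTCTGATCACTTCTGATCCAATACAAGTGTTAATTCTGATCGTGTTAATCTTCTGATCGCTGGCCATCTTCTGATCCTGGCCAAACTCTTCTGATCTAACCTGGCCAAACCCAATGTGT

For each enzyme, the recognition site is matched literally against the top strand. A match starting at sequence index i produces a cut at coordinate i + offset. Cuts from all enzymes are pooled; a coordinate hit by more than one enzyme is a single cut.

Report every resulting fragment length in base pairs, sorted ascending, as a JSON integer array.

Per-enzyme occurrences:
  LmaIII (GTGTTAA, off=3): starts [33, 49, 85, 100, 174] → cuts [36, 52, 88, 103, 177]
  NpsIII (TTCTGATC, off=7): starts [14, 59, 69, 92, 109, 127, 147] → cuts [21, 66, 76, 99, 116, 134, 154]
  GruX (CTGGCCA, off=2): starts [7, 22, 118, 135, 159] → cuts [9, 24, 120, 137, 161]

Pooled cuts: [9, 21, 24, 36, 52, 66, 76, 88, 99, 103, 116, 120, 134, 137, 154, 161, 177]

Fragment lengths:
  9→21: 12 bp
  21→24: 3 bp
  24→36: 12 bp
  36→52: 16 bp
  52→66: 14 bp
  66→76: 10 bp
  76→88: 12 bp
  88→99: 11 bp
  99→103: 4 bp
  103→116: 13 bp
  116→120: 4 bp
  120→134: 14 bp
  134→137: 3 bp
  137→154: 17 bp
  154→161: 7 bp
  161→177: 16 bp
  177→9 (wrap): 178-177+9 = 10 bp

[3,3,4,4,7,10,10,11,12,12,12,13,14,14,16,16,17]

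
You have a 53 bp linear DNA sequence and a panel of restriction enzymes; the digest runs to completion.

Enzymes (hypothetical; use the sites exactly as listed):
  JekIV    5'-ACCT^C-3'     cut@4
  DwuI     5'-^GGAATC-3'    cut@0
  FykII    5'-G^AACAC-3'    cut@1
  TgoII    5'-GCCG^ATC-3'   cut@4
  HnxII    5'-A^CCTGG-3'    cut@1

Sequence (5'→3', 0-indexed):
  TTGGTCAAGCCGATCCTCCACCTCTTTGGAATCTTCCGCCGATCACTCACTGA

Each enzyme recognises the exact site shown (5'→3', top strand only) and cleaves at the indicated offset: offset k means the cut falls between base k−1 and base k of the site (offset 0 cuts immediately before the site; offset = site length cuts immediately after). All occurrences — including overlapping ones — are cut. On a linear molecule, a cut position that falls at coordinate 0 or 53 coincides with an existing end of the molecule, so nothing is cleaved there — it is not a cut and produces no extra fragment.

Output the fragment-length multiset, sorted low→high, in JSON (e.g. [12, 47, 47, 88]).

[4,11,12,12,14]

Per-enzyme occurrences:
  JekIV ACCTC/4: at [19] ⇒ [23]
  DwuI GGAATC/0: at [27] ⇒ [27]
  FykII (GAACAC, off=1): no sites
  TgoII GCCGATC/4: at [8, 37] ⇒ [12, 41]
  HnxII (ACCTGG, off=1): no sites

All cut coordinates (distinct, sorted): [12, 23, 27, 41]

Fragments:
  [0,12): 12 bp
  [12,23): 11 bp
  [23,27): 4 bp
  [27,41): 14 bp
  [41,53): 12 bp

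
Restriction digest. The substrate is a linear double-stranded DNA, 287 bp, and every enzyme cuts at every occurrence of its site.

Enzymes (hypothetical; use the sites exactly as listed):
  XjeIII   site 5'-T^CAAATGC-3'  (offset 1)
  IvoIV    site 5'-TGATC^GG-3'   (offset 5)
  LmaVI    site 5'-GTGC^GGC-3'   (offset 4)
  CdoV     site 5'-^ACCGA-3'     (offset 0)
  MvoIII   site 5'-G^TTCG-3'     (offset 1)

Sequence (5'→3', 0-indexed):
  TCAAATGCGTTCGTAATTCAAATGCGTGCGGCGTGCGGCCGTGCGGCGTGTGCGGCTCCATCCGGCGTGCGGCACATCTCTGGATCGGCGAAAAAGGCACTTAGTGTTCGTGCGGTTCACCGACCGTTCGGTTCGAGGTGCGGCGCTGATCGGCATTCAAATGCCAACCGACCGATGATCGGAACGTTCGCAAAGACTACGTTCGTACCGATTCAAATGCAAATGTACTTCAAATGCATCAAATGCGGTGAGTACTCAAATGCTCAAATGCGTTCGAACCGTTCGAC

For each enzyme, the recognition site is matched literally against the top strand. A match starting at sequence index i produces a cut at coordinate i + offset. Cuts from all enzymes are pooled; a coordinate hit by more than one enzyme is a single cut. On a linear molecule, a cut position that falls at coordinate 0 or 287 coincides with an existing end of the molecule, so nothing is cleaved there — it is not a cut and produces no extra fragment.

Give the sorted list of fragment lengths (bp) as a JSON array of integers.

[1,4,5,5,6,6,6,7,7,8,8,8,8,8,9,9,9,9,9,10,10,10,11,12,15,17,17,17,36]

Per-enzyme occurrences:
  XjeIII TCAAATGC/1: at [0, 17, 156, 212, 229, 238, 255, 263] ⇒ [1, 18, 157, 213, 230, 239, 256, 264]
  IvoIV TGATCGG/5: at [146, 175] ⇒ [151, 180]
  LmaVI GTGCGGC/4: at [25, 32, 40, 49, 66, 137] ⇒ [29, 36, 44, 53, 70, 141]
  CdoV ACCGA/0: at [118, 166, 170, 206] ⇒ [118, 166, 170, 206]
  MvoIII GTTCG/1: at [8, 105, 125, 130, 185, 200, 271, 280] ⇒ [9, 106, 126, 131, 186, 201, 272, 281]

Pooled cuts: [1, 9, 18, 29, 36, 44, 53, 70, 106, 118, 126, 131, 141, 151, 157, 166, 170, 180, 186, 201, 206, 213, 230, 239, 256, 264, 272, 281]

Fragment lengths:
  [0,1): 1 bp
  [1,9): 8 bp
  [9,18): 9 bp
  [18,29): 11 bp
  [29,36): 7 bp
  [36,44): 8 bp
  [44,53): 9 bp
  [53,70): 17 bp
  [70,106): 36 bp
  [106,118): 12 bp
  [118,126): 8 bp
  [126,131): 5 bp
  [131,141): 10 bp
  [141,151): 10 bp
  [151,157): 6 bp
  [157,166): 9 bp
  [166,170): 4 bp
  [170,180): 10 bp
  [180,186): 6 bp
  [186,201): 15 bp
  [201,206): 5 bp
  [206,213): 7 bp
  [213,230): 17 bp
  [230,239): 9 bp
  [239,256): 17 bp
  [256,264): 8 bp
  [264,272): 8 bp
  [272,281): 9 bp
  [281,287): 6 bp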